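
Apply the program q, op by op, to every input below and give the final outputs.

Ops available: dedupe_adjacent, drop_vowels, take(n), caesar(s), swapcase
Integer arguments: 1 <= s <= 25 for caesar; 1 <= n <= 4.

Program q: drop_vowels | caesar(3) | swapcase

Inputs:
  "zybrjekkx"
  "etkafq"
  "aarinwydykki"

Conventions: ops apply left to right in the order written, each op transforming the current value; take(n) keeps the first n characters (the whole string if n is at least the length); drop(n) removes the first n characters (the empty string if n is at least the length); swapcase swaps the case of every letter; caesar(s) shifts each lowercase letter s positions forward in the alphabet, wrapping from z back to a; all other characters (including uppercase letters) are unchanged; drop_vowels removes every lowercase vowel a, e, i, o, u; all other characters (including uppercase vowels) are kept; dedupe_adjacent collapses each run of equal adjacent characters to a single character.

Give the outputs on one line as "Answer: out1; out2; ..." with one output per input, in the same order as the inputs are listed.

Execution, op by op:
  "zybrjekkx" -> "zybrjkkx" -> "cbeumnna" -> "CBEUMNNA"
  "etkafq" -> "tkfq" -> "wnit" -> "WNIT"
  "aarinwydykki" -> "rnwydykk" -> "uqzbgbnn" -> "UQZBGBNN"

"CBEUMNNA"; "WNIT"; "UQZBGBNN"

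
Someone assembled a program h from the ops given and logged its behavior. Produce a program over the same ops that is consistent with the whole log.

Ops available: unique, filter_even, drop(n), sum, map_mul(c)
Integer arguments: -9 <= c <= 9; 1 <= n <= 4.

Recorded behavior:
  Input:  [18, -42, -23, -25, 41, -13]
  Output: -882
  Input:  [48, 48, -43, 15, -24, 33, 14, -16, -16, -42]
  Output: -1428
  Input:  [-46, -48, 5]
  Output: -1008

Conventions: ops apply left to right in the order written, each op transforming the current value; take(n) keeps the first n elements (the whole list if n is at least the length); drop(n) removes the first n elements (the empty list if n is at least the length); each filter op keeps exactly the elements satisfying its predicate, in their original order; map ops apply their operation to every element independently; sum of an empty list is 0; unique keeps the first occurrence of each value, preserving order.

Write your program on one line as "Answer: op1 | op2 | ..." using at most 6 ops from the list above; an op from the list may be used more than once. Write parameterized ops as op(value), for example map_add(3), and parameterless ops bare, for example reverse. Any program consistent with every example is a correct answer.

map_mul(-3) | unique | drop(1) | map_mul(-7) | filter_even | sum

Check, running the answer program on each example:
  [18, -42, -23, -25, 41, -13] -> [-54, 126, 69, 75, -123, 39] -> [-54, 126, 69, 75, -123, 39] -> [126, 69, 75, -123, 39] -> [-882, -483, -525, 861, -273] -> [-882] -> -882
  [48, 48, -43, 15, -24, 33, 14, -16, -16, -42] -> [-144, -144, 129, -45, 72, -99, -42, 48, 48, 126] -> [-144, 129, -45, 72, -99, -42, 48, 126] -> [129, -45, 72, -99, -42, 48, 126] -> [-903, 315, -504, 693, 294, -336, -882] -> [-504, 294, -336, -882] -> -1428
  [-46, -48, 5] -> [138, 144, -15] -> [138, 144, -15] -> [144, -15] -> [-1008, 105] -> [-1008] -> -1008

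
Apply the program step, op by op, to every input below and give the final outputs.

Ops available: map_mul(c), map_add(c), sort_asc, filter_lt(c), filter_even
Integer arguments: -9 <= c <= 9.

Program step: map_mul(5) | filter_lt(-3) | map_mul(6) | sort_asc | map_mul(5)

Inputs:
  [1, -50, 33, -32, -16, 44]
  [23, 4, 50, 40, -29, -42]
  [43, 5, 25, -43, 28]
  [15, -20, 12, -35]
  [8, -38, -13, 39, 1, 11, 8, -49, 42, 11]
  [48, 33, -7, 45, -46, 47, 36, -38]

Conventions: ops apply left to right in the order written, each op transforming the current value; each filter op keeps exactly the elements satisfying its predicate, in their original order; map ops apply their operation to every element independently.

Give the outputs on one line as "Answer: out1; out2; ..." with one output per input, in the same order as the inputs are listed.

[-7500, -4800, -2400]; [-6300, -4350]; [-6450]; [-5250, -3000]; [-7350, -5700, -1950]; [-6900, -5700, -1050]

Execution, op by op:
  [1, -50, 33, -32, -16, 44] -> [5, -250, 165, -160, -80, 220] -> [-250, -160, -80] -> [-1500, -960, -480] -> [-1500, -960, -480] -> [-7500, -4800, -2400]
  [23, 4, 50, 40, -29, -42] -> [115, 20, 250, 200, -145, -210] -> [-145, -210] -> [-870, -1260] -> [-1260, -870] -> [-6300, -4350]
  [43, 5, 25, -43, 28] -> [215, 25, 125, -215, 140] -> [-215] -> [-1290] -> [-1290] -> [-6450]
  [15, -20, 12, -35] -> [75, -100, 60, -175] -> [-100, -175] -> [-600, -1050] -> [-1050, -600] -> [-5250, -3000]
  [8, -38, -13, 39, 1, 11, 8, -49, 42, 11] -> [40, -190, -65, 195, 5, 55, 40, -245, 210, 55] -> [-190, -65, -245] -> [-1140, -390, -1470] -> [-1470, -1140, -390] -> [-7350, -5700, -1950]
  [48, 33, -7, 45, -46, 47, 36, -38] -> [240, 165, -35, 225, -230, 235, 180, -190] -> [-35, -230, -190] -> [-210, -1380, -1140] -> [-1380, -1140, -210] -> [-6900, -5700, -1050]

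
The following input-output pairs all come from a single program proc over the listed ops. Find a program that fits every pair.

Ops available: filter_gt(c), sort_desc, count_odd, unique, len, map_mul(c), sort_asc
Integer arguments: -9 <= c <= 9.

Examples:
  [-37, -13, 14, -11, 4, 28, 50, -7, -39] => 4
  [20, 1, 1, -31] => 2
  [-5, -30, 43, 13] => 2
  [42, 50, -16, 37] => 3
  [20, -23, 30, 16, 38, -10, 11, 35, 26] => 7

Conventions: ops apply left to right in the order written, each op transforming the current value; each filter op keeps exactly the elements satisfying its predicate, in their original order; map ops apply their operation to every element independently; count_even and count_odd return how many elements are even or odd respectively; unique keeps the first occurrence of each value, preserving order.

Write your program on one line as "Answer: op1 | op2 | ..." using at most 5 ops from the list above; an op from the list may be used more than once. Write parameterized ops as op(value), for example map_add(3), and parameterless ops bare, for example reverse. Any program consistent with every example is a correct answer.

map_mul(9) | filter_gt(7) | unique | sort_asc | len

Check, running the answer program on each example:
  [-37, -13, 14, -11, 4, 28, 50, -7, -39] -> [-333, -117, 126, -99, 36, 252, 450, -63, -351] -> [126, 36, 252, 450] -> [126, 36, 252, 450] -> [36, 126, 252, 450] -> 4
  [20, 1, 1, -31] -> [180, 9, 9, -279] -> [180, 9, 9] -> [180, 9] -> [9, 180] -> 2
  [-5, -30, 43, 13] -> [-45, -270, 387, 117] -> [387, 117] -> [387, 117] -> [117, 387] -> 2
  [42, 50, -16, 37] -> [378, 450, -144, 333] -> [378, 450, 333] -> [378, 450, 333] -> [333, 378, 450] -> 3
  [20, -23, 30, 16, 38, -10, 11, 35, 26] -> [180, -207, 270, 144, 342, -90, 99, 315, 234] -> [180, 270, 144, 342, 99, 315, 234] -> [180, 270, 144, 342, 99, 315, 234] -> [99, 144, 180, 234, 270, 315, 342] -> 7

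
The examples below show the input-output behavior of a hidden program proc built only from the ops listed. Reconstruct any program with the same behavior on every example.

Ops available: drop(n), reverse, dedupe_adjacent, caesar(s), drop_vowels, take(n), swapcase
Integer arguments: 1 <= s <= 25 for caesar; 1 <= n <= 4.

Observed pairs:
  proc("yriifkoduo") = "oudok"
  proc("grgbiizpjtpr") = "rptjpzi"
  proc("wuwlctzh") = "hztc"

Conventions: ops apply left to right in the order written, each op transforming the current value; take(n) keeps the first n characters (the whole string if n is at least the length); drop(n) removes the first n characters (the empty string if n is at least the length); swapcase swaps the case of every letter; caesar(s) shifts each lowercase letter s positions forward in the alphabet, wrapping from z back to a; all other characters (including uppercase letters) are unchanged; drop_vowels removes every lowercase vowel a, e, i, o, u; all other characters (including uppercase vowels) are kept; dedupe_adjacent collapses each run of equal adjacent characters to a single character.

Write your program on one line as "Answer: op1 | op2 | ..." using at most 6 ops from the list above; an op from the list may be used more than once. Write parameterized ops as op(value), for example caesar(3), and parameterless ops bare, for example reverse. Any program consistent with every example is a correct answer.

dedupe_adjacent | swapcase | drop(4) | reverse | swapcase

Check, running the answer program on each example:
  "yriifkoduo" -> "yrifkoduo" -> "YRIFKODUO" -> "KODUO" -> "OUDOK" -> "oudok"
  "grgbiizpjtpr" -> "grgbizpjtpr" -> "GRGBIZPJTPR" -> "IZPJTPR" -> "RPTJPZI" -> "rptjpzi"
  "wuwlctzh" -> "wuwlctzh" -> "WUWLCTZH" -> "CTZH" -> "HZTC" -> "hztc"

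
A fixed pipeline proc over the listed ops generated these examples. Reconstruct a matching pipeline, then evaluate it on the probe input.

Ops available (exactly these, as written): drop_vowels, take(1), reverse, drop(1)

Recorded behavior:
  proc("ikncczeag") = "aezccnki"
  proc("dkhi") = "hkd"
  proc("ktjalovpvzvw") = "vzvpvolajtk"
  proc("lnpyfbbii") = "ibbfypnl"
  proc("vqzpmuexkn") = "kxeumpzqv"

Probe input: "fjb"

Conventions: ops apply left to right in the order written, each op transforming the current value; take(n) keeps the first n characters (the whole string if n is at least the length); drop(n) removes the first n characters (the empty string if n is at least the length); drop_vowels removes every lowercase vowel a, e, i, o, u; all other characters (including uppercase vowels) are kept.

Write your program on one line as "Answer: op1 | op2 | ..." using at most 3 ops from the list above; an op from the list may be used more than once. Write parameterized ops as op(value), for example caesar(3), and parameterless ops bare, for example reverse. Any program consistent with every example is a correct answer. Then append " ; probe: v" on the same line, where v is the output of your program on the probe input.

reverse | drop(1) ; probe: "jf"

Check, running the answer program on each example:
  "ikncczeag" -> "gaezccnki" -> "aezccnki"
  "dkhi" -> "ihkd" -> "hkd"
  "ktjalovpvzvw" -> "wvzvpvolajtk" -> "vzvpvolajtk"
  "lnpyfbbii" -> "iibbfypnl" -> "ibbfypnl"
  "vqzpmuexkn" -> "nkxeumpzqv" -> "kxeumpzqv"
  probe: "fjb" -> "bjf" -> "jf"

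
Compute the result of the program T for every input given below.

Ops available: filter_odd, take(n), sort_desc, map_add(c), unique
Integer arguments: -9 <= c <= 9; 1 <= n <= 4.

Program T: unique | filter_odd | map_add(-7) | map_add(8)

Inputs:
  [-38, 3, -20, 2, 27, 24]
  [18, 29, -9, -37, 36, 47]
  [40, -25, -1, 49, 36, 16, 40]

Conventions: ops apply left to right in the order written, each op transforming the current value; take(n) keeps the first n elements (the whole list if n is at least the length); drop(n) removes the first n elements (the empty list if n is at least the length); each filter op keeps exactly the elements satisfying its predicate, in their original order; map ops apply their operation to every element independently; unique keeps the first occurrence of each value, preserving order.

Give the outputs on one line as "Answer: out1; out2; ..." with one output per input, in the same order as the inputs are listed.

[4, 28]; [30, -8, -36, 48]; [-24, 0, 50]

Execution, op by op:
  [-38, 3, -20, 2, 27, 24] -> [-38, 3, -20, 2, 27, 24] -> [3, 27] -> [-4, 20] -> [4, 28]
  [18, 29, -9, -37, 36, 47] -> [18, 29, -9, -37, 36, 47] -> [29, -9, -37, 47] -> [22, -16, -44, 40] -> [30, -8, -36, 48]
  [40, -25, -1, 49, 36, 16, 40] -> [40, -25, -1, 49, 36, 16] -> [-25, -1, 49] -> [-32, -8, 42] -> [-24, 0, 50]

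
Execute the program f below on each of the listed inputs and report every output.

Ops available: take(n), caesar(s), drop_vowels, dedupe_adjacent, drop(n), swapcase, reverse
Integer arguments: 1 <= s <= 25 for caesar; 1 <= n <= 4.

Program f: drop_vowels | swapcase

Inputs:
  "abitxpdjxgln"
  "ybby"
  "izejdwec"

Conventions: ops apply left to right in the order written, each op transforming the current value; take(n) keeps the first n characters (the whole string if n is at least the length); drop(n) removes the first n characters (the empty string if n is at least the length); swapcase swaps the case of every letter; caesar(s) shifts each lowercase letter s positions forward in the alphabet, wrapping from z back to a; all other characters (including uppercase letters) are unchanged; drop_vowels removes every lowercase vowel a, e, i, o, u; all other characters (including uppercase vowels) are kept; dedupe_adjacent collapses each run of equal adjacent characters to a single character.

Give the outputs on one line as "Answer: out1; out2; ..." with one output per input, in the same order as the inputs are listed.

Execution, op by op:
  "abitxpdjxgln" -> "btxpdjxgln" -> "BTXPDJXGLN"
  "ybby" -> "ybby" -> "YBBY"
  "izejdwec" -> "zjdwc" -> "ZJDWC"

"BTXPDJXGLN"; "YBBY"; "ZJDWC"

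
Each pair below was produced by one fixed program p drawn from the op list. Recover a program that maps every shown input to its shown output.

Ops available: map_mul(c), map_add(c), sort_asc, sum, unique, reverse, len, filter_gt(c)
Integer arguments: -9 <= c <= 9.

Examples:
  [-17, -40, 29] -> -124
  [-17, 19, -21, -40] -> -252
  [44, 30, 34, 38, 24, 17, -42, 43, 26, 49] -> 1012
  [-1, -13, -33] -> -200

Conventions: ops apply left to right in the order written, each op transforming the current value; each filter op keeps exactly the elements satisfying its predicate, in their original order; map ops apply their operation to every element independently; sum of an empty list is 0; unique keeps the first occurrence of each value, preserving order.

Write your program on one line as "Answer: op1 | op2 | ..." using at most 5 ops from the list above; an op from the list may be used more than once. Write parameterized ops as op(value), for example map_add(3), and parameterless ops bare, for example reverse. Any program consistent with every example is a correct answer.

map_add(-1) | map_mul(4) | sort_asc | sum

Check, running the answer program on each example:
  [-17, -40, 29] -> [-18, -41, 28] -> [-72, -164, 112] -> [-164, -72, 112] -> -124
  [-17, 19, -21, -40] -> [-18, 18, -22, -41] -> [-72, 72, -88, -164] -> [-164, -88, -72, 72] -> -252
  [44, 30, 34, 38, 24, 17, -42, 43, 26, 49] -> [43, 29, 33, 37, 23, 16, -43, 42, 25, 48] -> [172, 116, 132, 148, 92, 64, -172, 168, 100, 192] -> [-172, 64, 92, 100, 116, 132, 148, 168, 172, 192] -> 1012
  [-1, -13, -33] -> [-2, -14, -34] -> [-8, -56, -136] -> [-136, -56, -8] -> -200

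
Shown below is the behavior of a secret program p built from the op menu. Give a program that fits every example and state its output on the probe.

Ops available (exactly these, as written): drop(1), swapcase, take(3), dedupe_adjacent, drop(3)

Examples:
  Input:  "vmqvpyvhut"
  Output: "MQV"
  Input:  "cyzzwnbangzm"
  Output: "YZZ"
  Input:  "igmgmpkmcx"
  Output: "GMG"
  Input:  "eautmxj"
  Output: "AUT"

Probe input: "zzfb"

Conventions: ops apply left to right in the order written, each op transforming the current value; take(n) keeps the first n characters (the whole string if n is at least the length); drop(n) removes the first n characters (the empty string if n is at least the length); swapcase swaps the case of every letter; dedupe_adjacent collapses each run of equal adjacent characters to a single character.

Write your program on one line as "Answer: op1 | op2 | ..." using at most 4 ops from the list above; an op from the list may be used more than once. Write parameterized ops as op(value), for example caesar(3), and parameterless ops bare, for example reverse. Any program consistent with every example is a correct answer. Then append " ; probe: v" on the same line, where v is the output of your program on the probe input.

drop(1) | swapcase | take(3) ; probe: "ZFB"

Check, running the answer program on each example:
  "vmqvpyvhut" -> "mqvpyvhut" -> "MQVPYVHUT" -> "MQV"
  "cyzzwnbangzm" -> "yzzwnbangzm" -> "YZZWNBANGZM" -> "YZZ"
  "igmgmpkmcx" -> "gmgmpkmcx" -> "GMGMPKMCX" -> "GMG"
  "eautmxj" -> "autmxj" -> "AUTMXJ" -> "AUT"
  probe: "zzfb" -> "zfb" -> "ZFB" -> "ZFB"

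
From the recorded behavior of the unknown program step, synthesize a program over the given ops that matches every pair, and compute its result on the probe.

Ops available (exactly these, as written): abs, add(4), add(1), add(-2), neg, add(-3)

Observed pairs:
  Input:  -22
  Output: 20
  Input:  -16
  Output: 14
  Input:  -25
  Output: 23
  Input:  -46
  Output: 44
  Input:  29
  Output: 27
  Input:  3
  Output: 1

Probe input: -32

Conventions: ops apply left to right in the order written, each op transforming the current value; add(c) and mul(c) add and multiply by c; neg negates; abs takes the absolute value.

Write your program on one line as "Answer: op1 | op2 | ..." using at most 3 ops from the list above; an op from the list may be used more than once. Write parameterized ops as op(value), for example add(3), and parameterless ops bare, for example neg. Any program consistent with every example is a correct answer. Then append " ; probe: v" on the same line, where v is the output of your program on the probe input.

neg | abs | add(-2) ; probe: 30

Check, running the answer program on each example:
  -22 -> 22 -> 22 -> 20
  -16 -> 16 -> 16 -> 14
  -25 -> 25 -> 25 -> 23
  -46 -> 46 -> 46 -> 44
  29 -> -29 -> 29 -> 27
  3 -> -3 -> 3 -> 1
  probe: -32 -> 32 -> 32 -> 30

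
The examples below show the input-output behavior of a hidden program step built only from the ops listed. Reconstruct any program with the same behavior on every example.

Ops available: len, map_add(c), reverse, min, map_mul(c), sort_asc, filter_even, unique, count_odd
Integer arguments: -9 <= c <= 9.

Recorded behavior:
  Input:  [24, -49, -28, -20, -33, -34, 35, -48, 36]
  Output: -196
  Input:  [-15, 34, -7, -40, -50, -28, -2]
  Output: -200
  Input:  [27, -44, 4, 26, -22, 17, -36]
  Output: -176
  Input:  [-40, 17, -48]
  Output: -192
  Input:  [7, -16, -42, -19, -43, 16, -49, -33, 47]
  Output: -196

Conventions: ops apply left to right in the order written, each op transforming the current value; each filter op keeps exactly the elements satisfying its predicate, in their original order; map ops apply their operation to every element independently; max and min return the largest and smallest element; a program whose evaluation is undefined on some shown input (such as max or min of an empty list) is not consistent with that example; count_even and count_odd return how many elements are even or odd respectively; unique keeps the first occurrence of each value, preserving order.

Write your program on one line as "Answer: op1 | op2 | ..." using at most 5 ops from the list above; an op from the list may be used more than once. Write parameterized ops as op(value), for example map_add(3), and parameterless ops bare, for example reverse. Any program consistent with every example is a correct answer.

sort_asc | map_mul(-4) | map_mul(-1) | reverse | min

Check, running the answer program on each example:
  [24, -49, -28, -20, -33, -34, 35, -48, 36] -> [-49, -48, -34, -33, -28, -20, 24, 35, 36] -> [196, 192, 136, 132, 112, 80, -96, -140, -144] -> [-196, -192, -136, -132, -112, -80, 96, 140, 144] -> [144, 140, 96, -80, -112, -132, -136, -192, -196] -> -196
  [-15, 34, -7, -40, -50, -28, -2] -> [-50, -40, -28, -15, -7, -2, 34] -> [200, 160, 112, 60, 28, 8, -136] -> [-200, -160, -112, -60, -28, -8, 136] -> [136, -8, -28, -60, -112, -160, -200] -> -200
  [27, -44, 4, 26, -22, 17, -36] -> [-44, -36, -22, 4, 17, 26, 27] -> [176, 144, 88, -16, -68, -104, -108] -> [-176, -144, -88, 16, 68, 104, 108] -> [108, 104, 68, 16, -88, -144, -176] -> -176
  [-40, 17, -48] -> [-48, -40, 17] -> [192, 160, -68] -> [-192, -160, 68] -> [68, -160, -192] -> -192
  [7, -16, -42, -19, -43, 16, -49, -33, 47] -> [-49, -43, -42, -33, -19, -16, 7, 16, 47] -> [196, 172, 168, 132, 76, 64, -28, -64, -188] -> [-196, -172, -168, -132, -76, -64, 28, 64, 188] -> [188, 64, 28, -64, -76, -132, -168, -172, -196] -> -196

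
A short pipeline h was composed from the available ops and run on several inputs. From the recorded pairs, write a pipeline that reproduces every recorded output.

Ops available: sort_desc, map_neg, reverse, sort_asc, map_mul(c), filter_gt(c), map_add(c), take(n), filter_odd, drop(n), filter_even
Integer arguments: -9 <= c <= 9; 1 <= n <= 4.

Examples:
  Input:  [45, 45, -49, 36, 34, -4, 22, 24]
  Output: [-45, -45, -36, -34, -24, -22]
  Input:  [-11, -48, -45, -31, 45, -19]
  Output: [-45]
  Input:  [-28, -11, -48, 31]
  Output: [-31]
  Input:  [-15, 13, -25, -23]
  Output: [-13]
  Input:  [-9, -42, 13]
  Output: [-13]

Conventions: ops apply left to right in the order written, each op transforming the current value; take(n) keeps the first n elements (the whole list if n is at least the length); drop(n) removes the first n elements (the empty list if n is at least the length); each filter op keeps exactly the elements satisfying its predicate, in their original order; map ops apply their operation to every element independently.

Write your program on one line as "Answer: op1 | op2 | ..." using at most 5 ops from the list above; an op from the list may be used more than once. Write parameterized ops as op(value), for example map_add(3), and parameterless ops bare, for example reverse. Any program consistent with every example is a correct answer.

filter_gt(5) | map_neg | reverse | sort_asc

Check, running the answer program on each example:
  [45, 45, -49, 36, 34, -4, 22, 24] -> [45, 45, 36, 34, 22, 24] -> [-45, -45, -36, -34, -22, -24] -> [-24, -22, -34, -36, -45, -45] -> [-45, -45, -36, -34, -24, -22]
  [-11, -48, -45, -31, 45, -19] -> [45] -> [-45] -> [-45] -> [-45]
  [-28, -11, -48, 31] -> [31] -> [-31] -> [-31] -> [-31]
  [-15, 13, -25, -23] -> [13] -> [-13] -> [-13] -> [-13]
  [-9, -42, 13] -> [13] -> [-13] -> [-13] -> [-13]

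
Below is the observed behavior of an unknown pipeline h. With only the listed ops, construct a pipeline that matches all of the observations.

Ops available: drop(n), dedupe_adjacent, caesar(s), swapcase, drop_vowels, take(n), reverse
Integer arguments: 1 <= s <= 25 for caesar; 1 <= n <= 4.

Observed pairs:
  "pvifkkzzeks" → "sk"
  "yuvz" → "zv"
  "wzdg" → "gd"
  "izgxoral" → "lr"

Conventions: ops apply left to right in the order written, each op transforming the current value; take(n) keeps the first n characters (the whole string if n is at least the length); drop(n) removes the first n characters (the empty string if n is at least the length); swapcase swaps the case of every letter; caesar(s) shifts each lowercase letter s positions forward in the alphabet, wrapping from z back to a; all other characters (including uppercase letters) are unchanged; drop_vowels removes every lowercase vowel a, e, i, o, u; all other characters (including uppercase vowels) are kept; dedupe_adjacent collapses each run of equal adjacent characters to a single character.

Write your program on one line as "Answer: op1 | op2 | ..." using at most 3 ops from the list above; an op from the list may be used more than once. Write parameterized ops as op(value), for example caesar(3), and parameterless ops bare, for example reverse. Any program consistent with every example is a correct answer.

drop_vowels | reverse | take(2)

Check, running the answer program on each example:
  "pvifkkzzeks" -> "pvfkkzzks" -> "skzzkkfvp" -> "sk"
  "yuvz" -> "yvz" -> "zvy" -> "zv"
  "wzdg" -> "wzdg" -> "gdzw" -> "gd"
  "izgxoral" -> "zgxrl" -> "lrxgz" -> "lr"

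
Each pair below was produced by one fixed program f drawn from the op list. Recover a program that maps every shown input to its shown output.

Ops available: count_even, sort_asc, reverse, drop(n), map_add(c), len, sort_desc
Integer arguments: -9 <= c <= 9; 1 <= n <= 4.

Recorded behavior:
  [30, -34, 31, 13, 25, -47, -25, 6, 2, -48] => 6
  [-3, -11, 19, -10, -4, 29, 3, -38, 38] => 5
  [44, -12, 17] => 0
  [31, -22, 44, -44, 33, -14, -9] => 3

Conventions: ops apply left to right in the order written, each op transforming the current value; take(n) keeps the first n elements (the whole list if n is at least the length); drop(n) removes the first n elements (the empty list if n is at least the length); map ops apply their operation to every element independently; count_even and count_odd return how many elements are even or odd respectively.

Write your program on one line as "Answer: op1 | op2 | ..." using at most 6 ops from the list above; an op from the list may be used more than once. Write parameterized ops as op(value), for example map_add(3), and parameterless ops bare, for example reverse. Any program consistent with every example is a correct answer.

drop(1) | sort_asc | drop(3) | reverse | len

Check, running the answer program on each example:
  [30, -34, 31, 13, 25, -47, -25, 6, 2, -48] -> [-34, 31, 13, 25, -47, -25, 6, 2, -48] -> [-48, -47, -34, -25, 2, 6, 13, 25, 31] -> [-25, 2, 6, 13, 25, 31] -> [31, 25, 13, 6, 2, -25] -> 6
  [-3, -11, 19, -10, -4, 29, 3, -38, 38] -> [-11, 19, -10, -4, 29, 3, -38, 38] -> [-38, -11, -10, -4, 3, 19, 29, 38] -> [-4, 3, 19, 29, 38] -> [38, 29, 19, 3, -4] -> 5
  [44, -12, 17] -> [-12, 17] -> [-12, 17] -> [] -> [] -> 0
  [31, -22, 44, -44, 33, -14, -9] -> [-22, 44, -44, 33, -14, -9] -> [-44, -22, -14, -9, 33, 44] -> [-9, 33, 44] -> [44, 33, -9] -> 3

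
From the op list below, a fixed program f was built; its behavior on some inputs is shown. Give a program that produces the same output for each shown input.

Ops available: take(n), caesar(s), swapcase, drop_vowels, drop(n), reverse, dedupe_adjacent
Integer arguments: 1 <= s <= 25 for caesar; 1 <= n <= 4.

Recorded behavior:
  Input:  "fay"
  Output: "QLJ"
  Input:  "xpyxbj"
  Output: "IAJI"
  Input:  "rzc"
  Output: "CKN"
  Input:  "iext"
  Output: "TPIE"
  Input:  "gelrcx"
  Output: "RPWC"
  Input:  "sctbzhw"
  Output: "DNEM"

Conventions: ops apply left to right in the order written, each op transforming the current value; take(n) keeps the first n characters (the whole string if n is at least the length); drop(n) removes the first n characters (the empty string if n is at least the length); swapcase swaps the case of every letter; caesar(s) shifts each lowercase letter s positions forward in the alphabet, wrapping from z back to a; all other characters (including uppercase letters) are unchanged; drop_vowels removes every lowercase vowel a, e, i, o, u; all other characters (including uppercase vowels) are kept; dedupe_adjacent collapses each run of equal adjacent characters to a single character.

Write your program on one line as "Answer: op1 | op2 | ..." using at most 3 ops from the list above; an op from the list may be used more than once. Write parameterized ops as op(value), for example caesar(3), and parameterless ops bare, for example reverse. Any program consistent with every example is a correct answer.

caesar(11) | take(4) | swapcase

Check, running the answer program on each example:
  "fay" -> "qlj" -> "qlj" -> "QLJ"
  "xpyxbj" -> "iajimu" -> "iaji" -> "IAJI"
  "rzc" -> "ckn" -> "ckn" -> "CKN"
  "iext" -> "tpie" -> "tpie" -> "TPIE"
  "gelrcx" -> "rpwcni" -> "rpwc" -> "RPWC"
  "sctbzhw" -> "dnemksh" -> "dnem" -> "DNEM"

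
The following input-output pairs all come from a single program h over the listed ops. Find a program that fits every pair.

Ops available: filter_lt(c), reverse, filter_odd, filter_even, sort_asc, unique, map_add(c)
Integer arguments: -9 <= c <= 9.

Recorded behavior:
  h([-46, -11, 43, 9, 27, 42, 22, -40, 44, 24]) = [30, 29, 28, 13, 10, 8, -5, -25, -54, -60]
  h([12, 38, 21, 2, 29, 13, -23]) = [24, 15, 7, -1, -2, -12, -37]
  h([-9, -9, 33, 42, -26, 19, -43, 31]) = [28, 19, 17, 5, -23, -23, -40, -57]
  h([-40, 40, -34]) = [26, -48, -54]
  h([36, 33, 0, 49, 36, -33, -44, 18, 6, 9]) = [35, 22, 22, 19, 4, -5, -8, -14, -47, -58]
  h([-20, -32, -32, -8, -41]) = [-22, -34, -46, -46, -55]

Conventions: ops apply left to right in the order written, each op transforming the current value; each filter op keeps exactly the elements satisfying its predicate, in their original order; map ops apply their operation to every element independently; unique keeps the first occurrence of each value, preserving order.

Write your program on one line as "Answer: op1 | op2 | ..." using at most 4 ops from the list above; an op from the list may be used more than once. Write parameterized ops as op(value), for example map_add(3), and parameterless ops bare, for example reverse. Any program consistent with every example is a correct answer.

sort_asc | map_add(-6) | reverse | map_add(-8)

Check, running the answer program on each example:
  [-46, -11, 43, 9, 27, 42, 22, -40, 44, 24] -> [-46, -40, -11, 9, 22, 24, 27, 42, 43, 44] -> [-52, -46, -17, 3, 16, 18, 21, 36, 37, 38] -> [38, 37, 36, 21, 18, 16, 3, -17, -46, -52] -> [30, 29, 28, 13, 10, 8, -5, -25, -54, -60]
  [12, 38, 21, 2, 29, 13, -23] -> [-23, 2, 12, 13, 21, 29, 38] -> [-29, -4, 6, 7, 15, 23, 32] -> [32, 23, 15, 7, 6, -4, -29] -> [24, 15, 7, -1, -2, -12, -37]
  [-9, -9, 33, 42, -26, 19, -43, 31] -> [-43, -26, -9, -9, 19, 31, 33, 42] -> [-49, -32, -15, -15, 13, 25, 27, 36] -> [36, 27, 25, 13, -15, -15, -32, -49] -> [28, 19, 17, 5, -23, -23, -40, -57]
  [-40, 40, -34] -> [-40, -34, 40] -> [-46, -40, 34] -> [34, -40, -46] -> [26, -48, -54]
  [36, 33, 0, 49, 36, -33, -44, 18, 6, 9] -> [-44, -33, 0, 6, 9, 18, 33, 36, 36, 49] -> [-50, -39, -6, 0, 3, 12, 27, 30, 30, 43] -> [43, 30, 30, 27, 12, 3, 0, -6, -39, -50] -> [35, 22, 22, 19, 4, -5, -8, -14, -47, -58]
  [-20, -32, -32, -8, -41] -> [-41, -32, -32, -20, -8] -> [-47, -38, -38, -26, -14] -> [-14, -26, -38, -38, -47] -> [-22, -34, -46, -46, -55]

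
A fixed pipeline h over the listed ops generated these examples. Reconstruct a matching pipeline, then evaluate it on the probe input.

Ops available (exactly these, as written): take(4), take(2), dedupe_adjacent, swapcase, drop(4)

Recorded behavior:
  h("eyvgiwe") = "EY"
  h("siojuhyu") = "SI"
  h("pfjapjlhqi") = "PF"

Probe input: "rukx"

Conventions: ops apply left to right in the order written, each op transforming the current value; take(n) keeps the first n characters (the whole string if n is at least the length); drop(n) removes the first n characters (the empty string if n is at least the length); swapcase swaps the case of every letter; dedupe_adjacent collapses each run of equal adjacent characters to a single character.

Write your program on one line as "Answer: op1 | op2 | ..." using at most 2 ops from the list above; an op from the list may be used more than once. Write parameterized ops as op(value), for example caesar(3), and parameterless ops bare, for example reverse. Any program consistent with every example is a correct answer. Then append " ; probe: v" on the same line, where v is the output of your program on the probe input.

take(2) | swapcase ; probe: "RU"

Check, running the answer program on each example:
  "eyvgiwe" -> "ey" -> "EY"
  "siojuhyu" -> "si" -> "SI"
  "pfjapjlhqi" -> "pf" -> "PF"
  probe: "rukx" -> "ru" -> "RU"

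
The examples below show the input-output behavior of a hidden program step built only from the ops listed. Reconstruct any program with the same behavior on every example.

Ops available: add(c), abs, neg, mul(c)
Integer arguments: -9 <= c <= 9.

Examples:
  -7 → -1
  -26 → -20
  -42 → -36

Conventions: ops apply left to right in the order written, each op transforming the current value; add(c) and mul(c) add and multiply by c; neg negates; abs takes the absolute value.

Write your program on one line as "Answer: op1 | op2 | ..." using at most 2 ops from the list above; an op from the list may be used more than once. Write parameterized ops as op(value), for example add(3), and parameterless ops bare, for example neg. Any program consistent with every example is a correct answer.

add(2) | add(4)

Check, running the answer program on each example:
  -7 -> -5 -> -1
  -26 -> -24 -> -20
  -42 -> -40 -> -36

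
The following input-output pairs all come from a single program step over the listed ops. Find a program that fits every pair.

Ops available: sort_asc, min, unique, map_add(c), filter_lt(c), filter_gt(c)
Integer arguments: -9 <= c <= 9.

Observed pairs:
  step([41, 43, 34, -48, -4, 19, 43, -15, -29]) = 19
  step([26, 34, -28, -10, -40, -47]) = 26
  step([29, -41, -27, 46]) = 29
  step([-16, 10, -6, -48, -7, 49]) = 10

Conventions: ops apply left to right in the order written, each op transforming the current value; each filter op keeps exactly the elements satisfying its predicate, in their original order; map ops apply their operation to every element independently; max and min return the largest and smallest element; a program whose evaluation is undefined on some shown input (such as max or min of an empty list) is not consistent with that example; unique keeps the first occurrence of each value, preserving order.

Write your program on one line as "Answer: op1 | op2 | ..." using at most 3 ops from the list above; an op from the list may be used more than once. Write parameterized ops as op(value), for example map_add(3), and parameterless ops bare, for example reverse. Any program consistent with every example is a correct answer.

filter_gt(-7) | filter_gt(1) | min

Check, running the answer program on each example:
  [41, 43, 34, -48, -4, 19, 43, -15, -29] -> [41, 43, 34, -4, 19, 43] -> [41, 43, 34, 19, 43] -> 19
  [26, 34, -28, -10, -40, -47] -> [26, 34] -> [26, 34] -> 26
  [29, -41, -27, 46] -> [29, 46] -> [29, 46] -> 29
  [-16, 10, -6, -48, -7, 49] -> [10, -6, 49] -> [10, 49] -> 10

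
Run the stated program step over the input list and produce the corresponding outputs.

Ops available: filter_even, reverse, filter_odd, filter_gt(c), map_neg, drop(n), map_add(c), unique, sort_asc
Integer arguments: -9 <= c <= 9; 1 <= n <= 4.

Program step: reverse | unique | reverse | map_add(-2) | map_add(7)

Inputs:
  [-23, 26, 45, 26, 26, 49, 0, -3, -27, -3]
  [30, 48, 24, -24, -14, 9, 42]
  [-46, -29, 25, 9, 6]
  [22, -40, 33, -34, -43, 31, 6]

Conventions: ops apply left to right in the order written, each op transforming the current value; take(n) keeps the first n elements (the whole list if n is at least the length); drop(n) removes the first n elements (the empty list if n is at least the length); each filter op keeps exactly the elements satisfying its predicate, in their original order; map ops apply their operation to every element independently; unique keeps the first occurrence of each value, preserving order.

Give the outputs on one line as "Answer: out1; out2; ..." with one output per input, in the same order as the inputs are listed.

Execution, op by op:
  [-23, 26, 45, 26, 26, 49, 0, -3, -27, -3] -> [-3, -27, -3, 0, 49, 26, 26, 45, 26, -23] -> [-3, -27, 0, 49, 26, 45, -23] -> [-23, 45, 26, 49, 0, -27, -3] -> [-25, 43, 24, 47, -2, -29, -5] -> [-18, 50, 31, 54, 5, -22, 2]
  [30, 48, 24, -24, -14, 9, 42] -> [42, 9, -14, -24, 24, 48, 30] -> [42, 9, -14, -24, 24, 48, 30] -> [30, 48, 24, -24, -14, 9, 42] -> [28, 46, 22, -26, -16, 7, 40] -> [35, 53, 29, -19, -9, 14, 47]
  [-46, -29, 25, 9, 6] -> [6, 9, 25, -29, -46] -> [6, 9, 25, -29, -46] -> [-46, -29, 25, 9, 6] -> [-48, -31, 23, 7, 4] -> [-41, -24, 30, 14, 11]
  [22, -40, 33, -34, -43, 31, 6] -> [6, 31, -43, -34, 33, -40, 22] -> [6, 31, -43, -34, 33, -40, 22] -> [22, -40, 33, -34, -43, 31, 6] -> [20, -42, 31, -36, -45, 29, 4] -> [27, -35, 38, -29, -38, 36, 11]

[-18, 50, 31, 54, 5, -22, 2]; [35, 53, 29, -19, -9, 14, 47]; [-41, -24, 30, 14, 11]; [27, -35, 38, -29, -38, 36, 11]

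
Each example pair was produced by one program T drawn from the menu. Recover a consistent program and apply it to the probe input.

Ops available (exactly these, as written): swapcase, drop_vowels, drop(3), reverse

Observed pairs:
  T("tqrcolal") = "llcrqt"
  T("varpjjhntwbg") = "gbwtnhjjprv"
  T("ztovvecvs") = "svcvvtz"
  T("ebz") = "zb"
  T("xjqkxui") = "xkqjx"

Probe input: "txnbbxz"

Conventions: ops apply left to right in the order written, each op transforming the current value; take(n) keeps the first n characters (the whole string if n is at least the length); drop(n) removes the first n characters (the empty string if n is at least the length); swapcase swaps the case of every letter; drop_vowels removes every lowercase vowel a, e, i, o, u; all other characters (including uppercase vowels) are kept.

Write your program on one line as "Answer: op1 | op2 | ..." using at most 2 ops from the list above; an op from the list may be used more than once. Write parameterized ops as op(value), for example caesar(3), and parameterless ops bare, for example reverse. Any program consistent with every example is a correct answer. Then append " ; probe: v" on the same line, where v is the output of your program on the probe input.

drop_vowels | reverse ; probe: "zxbbnxt"

Check, running the answer program on each example:
  "tqrcolal" -> "tqrcll" -> "llcrqt"
  "varpjjhntwbg" -> "vrpjjhntwbg" -> "gbwtnhjjprv"
  "ztovvecvs" -> "ztvvcvs" -> "svcvvtz"
  "ebz" -> "bz" -> "zb"
  "xjqkxui" -> "xjqkx" -> "xkqjx"
  probe: "txnbbxz" -> "txnbbxz" -> "zxbbnxt"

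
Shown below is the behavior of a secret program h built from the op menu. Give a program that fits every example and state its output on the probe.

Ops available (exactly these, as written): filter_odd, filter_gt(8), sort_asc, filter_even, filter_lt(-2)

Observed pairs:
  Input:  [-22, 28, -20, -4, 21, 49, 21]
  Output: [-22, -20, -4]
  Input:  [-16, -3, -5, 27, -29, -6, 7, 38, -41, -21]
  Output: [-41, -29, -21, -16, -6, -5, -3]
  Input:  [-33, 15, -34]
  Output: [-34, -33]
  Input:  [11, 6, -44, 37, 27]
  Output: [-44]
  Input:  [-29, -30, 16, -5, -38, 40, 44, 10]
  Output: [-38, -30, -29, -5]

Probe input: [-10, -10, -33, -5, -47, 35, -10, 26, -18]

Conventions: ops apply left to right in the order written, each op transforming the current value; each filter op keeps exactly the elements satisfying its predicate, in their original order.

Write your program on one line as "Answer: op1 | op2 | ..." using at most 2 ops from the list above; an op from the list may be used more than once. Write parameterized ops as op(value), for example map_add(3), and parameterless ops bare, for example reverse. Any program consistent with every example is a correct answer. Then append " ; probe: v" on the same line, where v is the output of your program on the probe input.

filter_lt(-2) | sort_asc ; probe: [-47, -33, -18, -10, -10, -10, -5]

Check, running the answer program on each example:
  [-22, 28, -20, -4, 21, 49, 21] -> [-22, -20, -4] -> [-22, -20, -4]
  [-16, -3, -5, 27, -29, -6, 7, 38, -41, -21] -> [-16, -3, -5, -29, -6, -41, -21] -> [-41, -29, -21, -16, -6, -5, -3]
  [-33, 15, -34] -> [-33, -34] -> [-34, -33]
  [11, 6, -44, 37, 27] -> [-44] -> [-44]
  [-29, -30, 16, -5, -38, 40, 44, 10] -> [-29, -30, -5, -38] -> [-38, -30, -29, -5]
  probe: [-10, -10, -33, -5, -47, 35, -10, 26, -18] -> [-10, -10, -33, -5, -47, -10, -18] -> [-47, -33, -18, -10, -10, -10, -5]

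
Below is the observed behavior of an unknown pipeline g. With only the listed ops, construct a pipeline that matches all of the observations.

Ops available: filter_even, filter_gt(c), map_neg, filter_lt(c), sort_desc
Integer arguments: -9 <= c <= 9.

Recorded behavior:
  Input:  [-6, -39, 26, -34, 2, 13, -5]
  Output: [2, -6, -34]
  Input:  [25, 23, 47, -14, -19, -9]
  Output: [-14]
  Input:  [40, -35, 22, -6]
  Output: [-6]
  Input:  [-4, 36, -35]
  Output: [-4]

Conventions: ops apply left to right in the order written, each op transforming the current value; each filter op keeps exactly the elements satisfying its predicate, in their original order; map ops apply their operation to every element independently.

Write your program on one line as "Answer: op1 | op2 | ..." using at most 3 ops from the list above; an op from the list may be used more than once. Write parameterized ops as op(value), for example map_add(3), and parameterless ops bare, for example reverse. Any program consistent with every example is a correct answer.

sort_desc | filter_lt(3) | filter_even

Check, running the answer program on each example:
  [-6, -39, 26, -34, 2, 13, -5] -> [26, 13, 2, -5, -6, -34, -39] -> [2, -5, -6, -34, -39] -> [2, -6, -34]
  [25, 23, 47, -14, -19, -9] -> [47, 25, 23, -9, -14, -19] -> [-9, -14, -19] -> [-14]
  [40, -35, 22, -6] -> [40, 22, -6, -35] -> [-6, -35] -> [-6]
  [-4, 36, -35] -> [36, -4, -35] -> [-4, -35] -> [-4]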